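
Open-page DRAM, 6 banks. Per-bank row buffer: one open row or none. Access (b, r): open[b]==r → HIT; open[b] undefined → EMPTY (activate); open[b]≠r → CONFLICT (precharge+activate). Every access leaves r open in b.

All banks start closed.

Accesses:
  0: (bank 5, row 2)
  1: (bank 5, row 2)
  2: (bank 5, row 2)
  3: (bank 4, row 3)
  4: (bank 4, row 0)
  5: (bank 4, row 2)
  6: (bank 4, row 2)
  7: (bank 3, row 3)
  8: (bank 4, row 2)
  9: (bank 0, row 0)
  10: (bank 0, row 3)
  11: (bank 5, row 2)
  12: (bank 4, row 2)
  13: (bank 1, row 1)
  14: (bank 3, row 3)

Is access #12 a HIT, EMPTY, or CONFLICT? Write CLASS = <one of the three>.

step 0: bank5 None->2 [EMPTY]
step 1: bank5 2->2 [HIT]
step 2: bank5 2->2 [HIT]
step 3: bank4 None->3 [EMPTY]
step 4: bank4 3->0 [CONFLICT]
step 5: bank4 0->2 [CONFLICT]
step 6: bank4 2->2 [HIT]
step 7: bank3 None->3 [EMPTY]
step 8: bank4 2->2 [HIT]
step 9: bank0 None->0 [EMPTY]
step 10: bank0 0->3 [CONFLICT]
step 11: bank5 2->2 [HIT]
step 12: bank4 2->2 [HIT]
step 13: bank1 None->1 [EMPTY]
step 14: bank3 3->3 [HIT]

CLASS = HIT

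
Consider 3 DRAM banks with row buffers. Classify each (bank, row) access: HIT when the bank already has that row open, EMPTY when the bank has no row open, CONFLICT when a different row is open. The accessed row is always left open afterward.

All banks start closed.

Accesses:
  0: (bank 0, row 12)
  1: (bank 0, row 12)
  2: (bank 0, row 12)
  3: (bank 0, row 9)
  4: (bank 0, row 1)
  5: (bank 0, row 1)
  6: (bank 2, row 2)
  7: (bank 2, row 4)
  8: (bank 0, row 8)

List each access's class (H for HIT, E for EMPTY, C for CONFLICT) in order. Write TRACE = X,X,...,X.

TRACE = E,H,H,C,C,H,E,C,C

step 0: bank0 None->12 [EMPTY]
step 1: bank0 12->12 [HIT]
step 2: bank0 12->12 [HIT]
step 3: bank0 12->9 [CONFLICT]
step 4: bank0 9->1 [CONFLICT]
step 5: bank0 1->1 [HIT]
step 6: bank2 None->2 [EMPTY]
step 7: bank2 2->4 [CONFLICT]
step 8: bank0 1->8 [CONFLICT]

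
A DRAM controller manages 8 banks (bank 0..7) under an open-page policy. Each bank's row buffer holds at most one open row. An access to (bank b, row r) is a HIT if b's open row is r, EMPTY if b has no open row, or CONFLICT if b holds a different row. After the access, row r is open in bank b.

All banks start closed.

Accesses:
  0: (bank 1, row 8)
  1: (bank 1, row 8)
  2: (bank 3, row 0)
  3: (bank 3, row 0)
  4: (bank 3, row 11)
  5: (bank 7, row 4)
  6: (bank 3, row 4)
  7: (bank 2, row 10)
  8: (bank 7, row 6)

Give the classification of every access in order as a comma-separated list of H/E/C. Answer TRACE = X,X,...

TRACE = E,H,E,H,C,E,C,E,C

#0 (1,8) E
#1 (1,8) H  (was 8)
#2 (3,0) E
#3 (3,0) H  (was 0)
#4 (3,11) C  (was 0)
#5 (7,4) E
#6 (3,4) C  (was 11)
#7 (2,10) E
#8 (7,6) C  (was 4)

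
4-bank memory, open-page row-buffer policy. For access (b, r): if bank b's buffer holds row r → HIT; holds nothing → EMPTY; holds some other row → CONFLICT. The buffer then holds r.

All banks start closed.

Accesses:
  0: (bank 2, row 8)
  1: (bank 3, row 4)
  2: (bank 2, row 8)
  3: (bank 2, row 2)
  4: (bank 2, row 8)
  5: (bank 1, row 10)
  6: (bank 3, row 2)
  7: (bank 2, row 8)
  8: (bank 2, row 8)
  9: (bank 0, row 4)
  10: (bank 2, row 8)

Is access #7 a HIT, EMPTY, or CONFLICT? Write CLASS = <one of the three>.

CLASS = HIT

#0 (2,8) E
#1 (3,4) E
#2 (2,8) H  (was 8)
#3 (2,2) C  (was 8)
#4 (2,8) C  (was 2)
#5 (1,10) E
#6 (3,2) C  (was 4)
#7 (2,8) H  (was 8)
#8 (2,8) H  (was 8)
#9 (0,4) E
#10 (2,8) H  (was 8)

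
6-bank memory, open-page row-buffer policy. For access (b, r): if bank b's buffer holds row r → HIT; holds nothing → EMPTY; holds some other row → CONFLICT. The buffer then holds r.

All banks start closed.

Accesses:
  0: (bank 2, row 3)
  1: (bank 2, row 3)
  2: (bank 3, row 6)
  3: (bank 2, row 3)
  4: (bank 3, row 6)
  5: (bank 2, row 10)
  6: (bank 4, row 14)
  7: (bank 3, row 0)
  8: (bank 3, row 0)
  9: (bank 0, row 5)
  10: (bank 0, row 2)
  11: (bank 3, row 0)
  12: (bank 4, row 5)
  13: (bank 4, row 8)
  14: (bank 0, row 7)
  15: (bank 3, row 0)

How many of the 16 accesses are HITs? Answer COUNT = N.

COUNT = 6

  [0] b2 r3: no row ⇒ E
  [1] b2 r3: had r3 ⇒ H
  [2] b3 r6: no row ⇒ E
  [3] b2 r3: had r3 ⇒ H
  [4] b3 r6: had r6 ⇒ H
  [5] b2 r10: had r3 ⇒ C
  [6] b4 r14: no row ⇒ E
  [7] b3 r0: had r6 ⇒ C
  [8] b3 r0: had r0 ⇒ H
  [9] b0 r5: no row ⇒ E
  [10] b0 r2: had r5 ⇒ C
  [11] b3 r0: had r0 ⇒ H
  [12] b4 r5: had r14 ⇒ C
  [13] b4 r8: had r5 ⇒ C
  [14] b0 r7: had r2 ⇒ C
  [15] b3 r0: had r0 ⇒ H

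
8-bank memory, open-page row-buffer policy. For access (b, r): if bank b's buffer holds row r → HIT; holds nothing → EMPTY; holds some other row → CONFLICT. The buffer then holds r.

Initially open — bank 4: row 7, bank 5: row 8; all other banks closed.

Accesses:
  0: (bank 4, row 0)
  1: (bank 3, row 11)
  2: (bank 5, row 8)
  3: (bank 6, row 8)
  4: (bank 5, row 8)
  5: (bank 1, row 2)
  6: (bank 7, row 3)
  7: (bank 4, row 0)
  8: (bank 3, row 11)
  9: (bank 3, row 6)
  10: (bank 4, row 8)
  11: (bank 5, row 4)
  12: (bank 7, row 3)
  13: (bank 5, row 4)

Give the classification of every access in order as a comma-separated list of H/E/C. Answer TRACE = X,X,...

step 0: bank4 7->0 [CONFLICT]
step 1: bank3 None->11 [EMPTY]
step 2: bank5 8->8 [HIT]
step 3: bank6 None->8 [EMPTY]
step 4: bank5 8->8 [HIT]
step 5: bank1 None->2 [EMPTY]
step 6: bank7 None->3 [EMPTY]
step 7: bank4 0->0 [HIT]
step 8: bank3 11->11 [HIT]
step 9: bank3 11->6 [CONFLICT]
step 10: bank4 0->8 [CONFLICT]
step 11: bank5 8->4 [CONFLICT]
step 12: bank7 3->3 [HIT]
step 13: bank5 4->4 [HIT]

TRACE = C,E,H,E,H,E,E,H,H,C,C,C,H,H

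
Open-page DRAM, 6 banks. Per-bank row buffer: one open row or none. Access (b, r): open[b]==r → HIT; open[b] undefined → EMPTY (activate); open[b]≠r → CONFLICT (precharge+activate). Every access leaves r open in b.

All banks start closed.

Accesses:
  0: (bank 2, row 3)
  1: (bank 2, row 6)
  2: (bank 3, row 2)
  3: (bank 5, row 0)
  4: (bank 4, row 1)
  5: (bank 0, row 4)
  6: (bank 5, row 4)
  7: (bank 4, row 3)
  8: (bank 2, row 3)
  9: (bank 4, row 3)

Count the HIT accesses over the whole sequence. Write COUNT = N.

COUNT = 1

0: bank 2 row 3 — prev None → EMPTY
1: bank 2 row 6 — prev 3 → CONFLICT
2: bank 3 row 2 — prev None → EMPTY
3: bank 5 row 0 — prev None → EMPTY
4: bank 4 row 1 — prev None → EMPTY
5: bank 0 row 4 — prev None → EMPTY
6: bank 5 row 4 — prev 0 → CONFLICT
7: bank 4 row 3 — prev 1 → CONFLICT
8: bank 2 row 3 — prev 6 → CONFLICT
9: bank 4 row 3 — prev 3 → HIT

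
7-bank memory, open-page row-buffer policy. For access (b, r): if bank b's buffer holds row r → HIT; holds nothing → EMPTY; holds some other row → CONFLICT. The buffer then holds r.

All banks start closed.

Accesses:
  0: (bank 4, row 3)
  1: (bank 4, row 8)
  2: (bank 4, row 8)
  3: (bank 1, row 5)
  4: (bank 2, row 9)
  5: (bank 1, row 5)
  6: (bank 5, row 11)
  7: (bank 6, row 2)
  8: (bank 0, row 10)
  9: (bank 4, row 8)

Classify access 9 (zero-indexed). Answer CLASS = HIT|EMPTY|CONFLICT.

CLASS = HIT

  [0] b4 r3: no row ⇒ E
  [1] b4 r8: had r3 ⇒ C
  [2] b4 r8: had r8 ⇒ H
  [3] b1 r5: no row ⇒ E
  [4] b2 r9: no row ⇒ E
  [5] b1 r5: had r5 ⇒ H
  [6] b5 r11: no row ⇒ E
  [7] b6 r2: no row ⇒ E
  [8] b0 r10: no row ⇒ E
  [9] b4 r8: had r8 ⇒ H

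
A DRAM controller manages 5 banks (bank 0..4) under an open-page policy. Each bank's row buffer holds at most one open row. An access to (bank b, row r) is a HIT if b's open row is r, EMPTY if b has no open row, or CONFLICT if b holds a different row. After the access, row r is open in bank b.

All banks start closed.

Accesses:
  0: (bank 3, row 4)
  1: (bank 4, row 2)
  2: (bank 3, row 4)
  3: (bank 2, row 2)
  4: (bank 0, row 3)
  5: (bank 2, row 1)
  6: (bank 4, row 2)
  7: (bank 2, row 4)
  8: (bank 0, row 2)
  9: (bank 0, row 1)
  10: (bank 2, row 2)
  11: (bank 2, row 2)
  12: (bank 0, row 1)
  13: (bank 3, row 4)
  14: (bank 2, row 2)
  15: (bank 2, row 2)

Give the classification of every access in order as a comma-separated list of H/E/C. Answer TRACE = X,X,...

TRACE = E,E,H,E,E,C,H,C,C,C,C,H,H,H,H,H

step 0: bank3 None->4 [EMPTY]
step 1: bank4 None->2 [EMPTY]
step 2: bank3 4->4 [HIT]
step 3: bank2 None->2 [EMPTY]
step 4: bank0 None->3 [EMPTY]
step 5: bank2 2->1 [CONFLICT]
step 6: bank4 2->2 [HIT]
step 7: bank2 1->4 [CONFLICT]
step 8: bank0 3->2 [CONFLICT]
step 9: bank0 2->1 [CONFLICT]
step 10: bank2 4->2 [CONFLICT]
step 11: bank2 2->2 [HIT]
step 12: bank0 1->1 [HIT]
step 13: bank3 4->4 [HIT]
step 14: bank2 2->2 [HIT]
step 15: bank2 2->2 [HIT]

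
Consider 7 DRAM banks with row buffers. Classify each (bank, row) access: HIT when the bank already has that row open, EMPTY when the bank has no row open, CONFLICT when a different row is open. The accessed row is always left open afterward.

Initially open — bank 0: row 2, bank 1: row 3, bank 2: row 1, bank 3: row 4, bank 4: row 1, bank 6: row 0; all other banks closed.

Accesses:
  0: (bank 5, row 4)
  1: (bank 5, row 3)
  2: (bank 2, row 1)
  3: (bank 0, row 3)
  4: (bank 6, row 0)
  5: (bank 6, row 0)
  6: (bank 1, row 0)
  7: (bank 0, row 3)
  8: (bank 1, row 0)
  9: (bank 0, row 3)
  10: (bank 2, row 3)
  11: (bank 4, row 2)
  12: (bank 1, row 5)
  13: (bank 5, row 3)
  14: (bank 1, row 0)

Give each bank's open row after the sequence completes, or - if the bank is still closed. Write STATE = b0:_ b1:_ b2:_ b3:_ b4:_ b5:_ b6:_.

STATE = b0:3 b1:0 b2:3 b3:4 b4:2 b5:3 b6:0

  [0] b5 r4: no row ⇒ E
  [1] b5 r3: had r4 ⇒ C
  [2] b2 r1: had r1 ⇒ H
  [3] b0 r3: had r2 ⇒ C
  [4] b6 r0: had r0 ⇒ H
  [5] b6 r0: had r0 ⇒ H
  [6] b1 r0: had r3 ⇒ C
  [7] b0 r3: had r3 ⇒ H
  [8] b1 r0: had r0 ⇒ H
  [9] b0 r3: had r3 ⇒ H
  [10] b2 r3: had r1 ⇒ C
  [11] b4 r2: had r1 ⇒ C
  [12] b1 r5: had r0 ⇒ C
  [13] b5 r3: had r3 ⇒ H
  [14] b1 r0: had r5 ⇒ C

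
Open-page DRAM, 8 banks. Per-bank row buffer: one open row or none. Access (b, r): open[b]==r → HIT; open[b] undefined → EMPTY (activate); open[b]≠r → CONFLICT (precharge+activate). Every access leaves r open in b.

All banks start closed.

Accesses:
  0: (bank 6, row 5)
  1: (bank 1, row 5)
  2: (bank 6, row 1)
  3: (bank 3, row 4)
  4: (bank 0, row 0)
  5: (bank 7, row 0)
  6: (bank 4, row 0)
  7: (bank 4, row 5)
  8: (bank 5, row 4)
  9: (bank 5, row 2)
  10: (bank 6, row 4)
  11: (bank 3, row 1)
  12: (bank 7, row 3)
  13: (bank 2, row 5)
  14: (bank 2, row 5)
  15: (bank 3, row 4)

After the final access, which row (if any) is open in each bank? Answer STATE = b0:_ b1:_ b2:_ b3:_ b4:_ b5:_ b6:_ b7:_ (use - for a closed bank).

STATE = b0:0 b1:5 b2:5 b3:4 b4:5 b5:2 b6:4 b7:3

  [0] b6 r5: no row ⇒ E
  [1] b1 r5: no row ⇒ E
  [2] b6 r1: had r5 ⇒ C
  [3] b3 r4: no row ⇒ E
  [4] b0 r0: no row ⇒ E
  [5] b7 r0: no row ⇒ E
  [6] b4 r0: no row ⇒ E
  [7] b4 r5: had r0 ⇒ C
  [8] b5 r4: no row ⇒ E
  [9] b5 r2: had r4 ⇒ C
  [10] b6 r4: had r1 ⇒ C
  [11] b3 r1: had r4 ⇒ C
  [12] b7 r3: had r0 ⇒ C
  [13] b2 r5: no row ⇒ E
  [14] b2 r5: had r5 ⇒ H
  [15] b3 r4: had r1 ⇒ C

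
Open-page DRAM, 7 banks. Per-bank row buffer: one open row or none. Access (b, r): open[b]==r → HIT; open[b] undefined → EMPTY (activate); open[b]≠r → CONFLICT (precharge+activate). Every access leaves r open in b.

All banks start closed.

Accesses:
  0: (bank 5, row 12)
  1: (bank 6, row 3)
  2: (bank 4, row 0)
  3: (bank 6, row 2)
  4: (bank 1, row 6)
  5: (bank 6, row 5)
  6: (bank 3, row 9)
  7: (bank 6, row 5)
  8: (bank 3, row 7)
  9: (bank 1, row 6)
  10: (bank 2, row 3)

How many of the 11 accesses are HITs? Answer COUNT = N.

COUNT = 2

0: bank 5 row 12 — prev None → EMPTY
1: bank 6 row 3 — prev None → EMPTY
2: bank 4 row 0 — prev None → EMPTY
3: bank 6 row 2 — prev 3 → CONFLICT
4: bank 1 row 6 — prev None → EMPTY
5: bank 6 row 5 — prev 2 → CONFLICT
6: bank 3 row 9 — prev None → EMPTY
7: bank 6 row 5 — prev 5 → HIT
8: bank 3 row 7 — prev 9 → CONFLICT
9: bank 1 row 6 — prev 6 → HIT
10: bank 2 row 3 — prev None → EMPTY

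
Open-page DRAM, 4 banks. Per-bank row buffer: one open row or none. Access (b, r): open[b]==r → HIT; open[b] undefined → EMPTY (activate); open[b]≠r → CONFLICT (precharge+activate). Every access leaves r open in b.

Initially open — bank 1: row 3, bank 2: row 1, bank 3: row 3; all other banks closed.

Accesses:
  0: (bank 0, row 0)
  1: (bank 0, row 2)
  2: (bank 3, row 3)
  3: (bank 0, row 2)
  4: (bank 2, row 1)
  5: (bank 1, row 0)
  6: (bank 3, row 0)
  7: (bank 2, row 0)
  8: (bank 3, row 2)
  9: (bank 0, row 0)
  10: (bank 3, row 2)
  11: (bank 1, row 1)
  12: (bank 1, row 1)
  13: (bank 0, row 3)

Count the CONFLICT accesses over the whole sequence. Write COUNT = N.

step 0: bank0 None->0 [EMPTY]
step 1: bank0 0->2 [CONFLICT]
step 2: bank3 3->3 [HIT]
step 3: bank0 2->2 [HIT]
step 4: bank2 1->1 [HIT]
step 5: bank1 3->0 [CONFLICT]
step 6: bank3 3->0 [CONFLICT]
step 7: bank2 1->0 [CONFLICT]
step 8: bank3 0->2 [CONFLICT]
step 9: bank0 2->0 [CONFLICT]
step 10: bank3 2->2 [HIT]
step 11: bank1 0->1 [CONFLICT]
step 12: bank1 1->1 [HIT]
step 13: bank0 0->3 [CONFLICT]

COUNT = 8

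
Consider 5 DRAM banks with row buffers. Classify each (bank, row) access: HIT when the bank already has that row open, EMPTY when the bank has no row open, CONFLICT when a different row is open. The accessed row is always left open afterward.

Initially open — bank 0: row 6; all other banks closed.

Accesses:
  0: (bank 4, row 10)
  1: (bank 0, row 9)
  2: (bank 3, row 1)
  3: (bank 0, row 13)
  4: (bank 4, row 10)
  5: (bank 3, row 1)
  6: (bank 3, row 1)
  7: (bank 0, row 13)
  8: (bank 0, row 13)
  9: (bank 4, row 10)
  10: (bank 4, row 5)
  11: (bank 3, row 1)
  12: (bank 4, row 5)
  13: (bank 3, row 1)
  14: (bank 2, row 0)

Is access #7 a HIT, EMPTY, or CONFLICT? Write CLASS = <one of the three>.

CLASS = HIT

step 0: bank4 None->10 [EMPTY]
step 1: bank0 6->9 [CONFLICT]
step 2: bank3 None->1 [EMPTY]
step 3: bank0 9->13 [CONFLICT]
step 4: bank4 10->10 [HIT]
step 5: bank3 1->1 [HIT]
step 6: bank3 1->1 [HIT]
step 7: bank0 13->13 [HIT]
step 8: bank0 13->13 [HIT]
step 9: bank4 10->10 [HIT]
step 10: bank4 10->5 [CONFLICT]
step 11: bank3 1->1 [HIT]
step 12: bank4 5->5 [HIT]
step 13: bank3 1->1 [HIT]
step 14: bank2 None->0 [EMPTY]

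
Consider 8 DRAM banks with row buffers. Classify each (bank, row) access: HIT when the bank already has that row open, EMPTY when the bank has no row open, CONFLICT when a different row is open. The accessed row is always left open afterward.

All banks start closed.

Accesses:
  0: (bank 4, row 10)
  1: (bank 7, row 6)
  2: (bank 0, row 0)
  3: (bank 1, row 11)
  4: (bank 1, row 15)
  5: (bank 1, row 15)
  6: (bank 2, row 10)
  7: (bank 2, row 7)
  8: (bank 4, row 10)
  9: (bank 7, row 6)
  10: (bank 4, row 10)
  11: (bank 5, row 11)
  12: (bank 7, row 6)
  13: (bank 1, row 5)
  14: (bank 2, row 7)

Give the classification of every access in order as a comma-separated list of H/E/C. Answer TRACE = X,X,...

#0 (4,10) E
#1 (7,6) E
#2 (0,0) E
#3 (1,11) E
#4 (1,15) C  (was 11)
#5 (1,15) H  (was 15)
#6 (2,10) E
#7 (2,7) C  (was 10)
#8 (4,10) H  (was 10)
#9 (7,6) H  (was 6)
#10 (4,10) H  (was 10)
#11 (5,11) E
#12 (7,6) H  (was 6)
#13 (1,5) C  (was 15)
#14 (2,7) H  (was 7)

TRACE = E,E,E,E,C,H,E,C,H,H,H,E,H,C,H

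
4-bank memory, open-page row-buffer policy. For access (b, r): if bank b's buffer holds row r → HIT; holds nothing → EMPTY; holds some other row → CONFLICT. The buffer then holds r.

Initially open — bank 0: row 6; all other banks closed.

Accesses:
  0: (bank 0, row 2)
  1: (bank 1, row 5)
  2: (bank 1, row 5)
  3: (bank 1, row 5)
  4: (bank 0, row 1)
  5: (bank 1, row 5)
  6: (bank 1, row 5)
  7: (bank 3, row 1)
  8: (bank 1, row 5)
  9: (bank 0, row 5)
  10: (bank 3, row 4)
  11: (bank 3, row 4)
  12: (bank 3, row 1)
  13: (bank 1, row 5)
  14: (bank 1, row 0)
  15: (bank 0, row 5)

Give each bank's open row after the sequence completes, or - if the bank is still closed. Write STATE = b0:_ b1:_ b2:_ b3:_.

STATE = b0:5 b1:0 b2:- b3:1

step 0: bank0 6->2 [CONFLICT]
step 1: bank1 None->5 [EMPTY]
step 2: bank1 5->5 [HIT]
step 3: bank1 5->5 [HIT]
step 4: bank0 2->1 [CONFLICT]
step 5: bank1 5->5 [HIT]
step 6: bank1 5->5 [HIT]
step 7: bank3 None->1 [EMPTY]
step 8: bank1 5->5 [HIT]
step 9: bank0 1->5 [CONFLICT]
step 10: bank3 1->4 [CONFLICT]
step 11: bank3 4->4 [HIT]
step 12: bank3 4->1 [CONFLICT]
step 13: bank1 5->5 [HIT]
step 14: bank1 5->0 [CONFLICT]
step 15: bank0 5->5 [HIT]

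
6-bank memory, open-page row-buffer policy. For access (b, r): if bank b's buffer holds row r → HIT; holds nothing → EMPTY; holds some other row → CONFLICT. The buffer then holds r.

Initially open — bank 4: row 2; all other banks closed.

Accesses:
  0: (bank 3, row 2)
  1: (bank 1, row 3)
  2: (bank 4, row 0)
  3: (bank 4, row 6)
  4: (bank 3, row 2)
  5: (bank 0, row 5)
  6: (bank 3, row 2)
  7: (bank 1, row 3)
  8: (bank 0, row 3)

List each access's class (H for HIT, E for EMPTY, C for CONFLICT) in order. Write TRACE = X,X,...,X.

TRACE = E,E,C,C,H,E,H,H,C

step 0: bank3 None->2 [EMPTY]
step 1: bank1 None->3 [EMPTY]
step 2: bank4 2->0 [CONFLICT]
step 3: bank4 0->6 [CONFLICT]
step 4: bank3 2->2 [HIT]
step 5: bank0 None->5 [EMPTY]
step 6: bank3 2->2 [HIT]
step 7: bank1 3->3 [HIT]
step 8: bank0 5->3 [CONFLICT]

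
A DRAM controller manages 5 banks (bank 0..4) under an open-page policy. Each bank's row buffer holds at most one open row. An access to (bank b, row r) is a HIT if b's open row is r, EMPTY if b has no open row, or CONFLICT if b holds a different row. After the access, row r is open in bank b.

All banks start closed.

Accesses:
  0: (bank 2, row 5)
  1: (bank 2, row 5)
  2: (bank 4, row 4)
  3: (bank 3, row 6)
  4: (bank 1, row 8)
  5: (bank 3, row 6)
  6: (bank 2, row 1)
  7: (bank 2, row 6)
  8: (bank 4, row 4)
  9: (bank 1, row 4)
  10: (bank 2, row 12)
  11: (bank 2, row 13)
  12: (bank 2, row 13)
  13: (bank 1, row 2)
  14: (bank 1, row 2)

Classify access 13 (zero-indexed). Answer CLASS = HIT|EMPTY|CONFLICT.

0: bank 2 row 5 — prev None → EMPTY
1: bank 2 row 5 — prev 5 → HIT
2: bank 4 row 4 — prev None → EMPTY
3: bank 3 row 6 — prev None → EMPTY
4: bank 1 row 8 — prev None → EMPTY
5: bank 3 row 6 — prev 6 → HIT
6: bank 2 row 1 — prev 5 → CONFLICT
7: bank 2 row 6 — prev 1 → CONFLICT
8: bank 4 row 4 — prev 4 → HIT
9: bank 1 row 4 — prev 8 → CONFLICT
10: bank 2 row 12 — prev 6 → CONFLICT
11: bank 2 row 13 — prev 12 → CONFLICT
12: bank 2 row 13 — prev 13 → HIT
13: bank 1 row 2 — prev 4 → CONFLICT
14: bank 1 row 2 — prev 2 → HIT

CLASS = CONFLICT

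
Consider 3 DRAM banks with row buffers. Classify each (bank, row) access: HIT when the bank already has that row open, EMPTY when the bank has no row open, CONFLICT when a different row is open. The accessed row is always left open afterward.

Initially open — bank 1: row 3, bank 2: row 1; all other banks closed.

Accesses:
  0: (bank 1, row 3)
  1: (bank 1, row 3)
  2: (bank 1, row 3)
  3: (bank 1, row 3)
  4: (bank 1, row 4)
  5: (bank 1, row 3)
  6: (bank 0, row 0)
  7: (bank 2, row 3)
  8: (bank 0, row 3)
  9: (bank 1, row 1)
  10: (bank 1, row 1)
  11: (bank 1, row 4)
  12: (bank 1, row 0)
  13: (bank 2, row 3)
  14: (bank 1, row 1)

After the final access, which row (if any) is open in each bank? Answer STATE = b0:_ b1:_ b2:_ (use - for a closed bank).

STATE = b0:3 b1:1 b2:3

0: bank 1 row 3 — prev 3 → HIT
1: bank 1 row 3 — prev 3 → HIT
2: bank 1 row 3 — prev 3 → HIT
3: bank 1 row 3 — prev 3 → HIT
4: bank 1 row 4 — prev 3 → CONFLICT
5: bank 1 row 3 — prev 4 → CONFLICT
6: bank 0 row 0 — prev None → EMPTY
7: bank 2 row 3 — prev 1 → CONFLICT
8: bank 0 row 3 — prev 0 → CONFLICT
9: bank 1 row 1 — prev 3 → CONFLICT
10: bank 1 row 1 — prev 1 → HIT
11: bank 1 row 4 — prev 1 → CONFLICT
12: bank 1 row 0 — prev 4 → CONFLICT
13: bank 2 row 3 — prev 3 → HIT
14: bank 1 row 1 — prev 0 → CONFLICT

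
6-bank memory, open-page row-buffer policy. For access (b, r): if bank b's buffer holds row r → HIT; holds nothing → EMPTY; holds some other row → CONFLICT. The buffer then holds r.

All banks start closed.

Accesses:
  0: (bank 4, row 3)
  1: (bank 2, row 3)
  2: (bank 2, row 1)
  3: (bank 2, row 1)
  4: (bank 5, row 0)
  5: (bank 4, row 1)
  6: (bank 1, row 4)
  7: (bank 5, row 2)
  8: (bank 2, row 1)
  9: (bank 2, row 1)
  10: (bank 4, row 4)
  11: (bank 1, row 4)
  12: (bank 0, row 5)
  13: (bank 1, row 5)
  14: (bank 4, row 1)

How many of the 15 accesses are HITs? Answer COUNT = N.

#0 (4,3) E
#1 (2,3) E
#2 (2,1) C  (was 3)
#3 (2,1) H  (was 1)
#4 (5,0) E
#5 (4,1) C  (was 3)
#6 (1,4) E
#7 (5,2) C  (was 0)
#8 (2,1) H  (was 1)
#9 (2,1) H  (was 1)
#10 (4,4) C  (was 1)
#11 (1,4) H  (was 4)
#12 (0,5) E
#13 (1,5) C  (was 4)
#14 (4,1) C  (was 4)

COUNT = 4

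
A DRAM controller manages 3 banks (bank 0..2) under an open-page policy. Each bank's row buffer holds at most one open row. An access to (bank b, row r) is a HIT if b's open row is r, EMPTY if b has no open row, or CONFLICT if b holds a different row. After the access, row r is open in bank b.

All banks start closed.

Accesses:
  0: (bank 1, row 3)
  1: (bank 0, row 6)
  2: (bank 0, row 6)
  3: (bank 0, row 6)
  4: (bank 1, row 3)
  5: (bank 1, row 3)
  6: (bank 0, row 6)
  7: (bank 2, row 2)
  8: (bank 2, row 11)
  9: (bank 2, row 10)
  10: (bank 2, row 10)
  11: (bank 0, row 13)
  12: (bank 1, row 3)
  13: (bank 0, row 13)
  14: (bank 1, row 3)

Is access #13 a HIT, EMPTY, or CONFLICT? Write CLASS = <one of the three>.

  [0] b1 r3: no row ⇒ E
  [1] b0 r6: no row ⇒ E
  [2] b0 r6: had r6 ⇒ H
  [3] b0 r6: had r6 ⇒ H
  [4] b1 r3: had r3 ⇒ H
  [5] b1 r3: had r3 ⇒ H
  [6] b0 r6: had r6 ⇒ H
  [7] b2 r2: no row ⇒ E
  [8] b2 r11: had r2 ⇒ C
  [9] b2 r10: had r11 ⇒ C
  [10] b2 r10: had r10 ⇒ H
  [11] b0 r13: had r6 ⇒ C
  [12] b1 r3: had r3 ⇒ H
  [13] b0 r13: had r13 ⇒ H
  [14] b1 r3: had r3 ⇒ H

CLASS = HIT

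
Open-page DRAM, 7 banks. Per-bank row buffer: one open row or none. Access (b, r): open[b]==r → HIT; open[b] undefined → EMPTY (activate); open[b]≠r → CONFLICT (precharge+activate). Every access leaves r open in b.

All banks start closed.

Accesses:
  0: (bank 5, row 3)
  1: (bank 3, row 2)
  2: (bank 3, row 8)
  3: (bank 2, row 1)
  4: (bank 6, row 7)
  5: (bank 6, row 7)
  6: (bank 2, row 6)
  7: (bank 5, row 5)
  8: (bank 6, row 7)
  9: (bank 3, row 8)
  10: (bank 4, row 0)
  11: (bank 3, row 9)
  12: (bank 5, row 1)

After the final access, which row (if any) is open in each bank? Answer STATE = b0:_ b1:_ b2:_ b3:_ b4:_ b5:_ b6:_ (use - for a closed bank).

STATE = b0:- b1:- b2:6 b3:9 b4:0 b5:1 b6:7

  [0] b5 r3: no row ⇒ E
  [1] b3 r2: no row ⇒ E
  [2] b3 r8: had r2 ⇒ C
  [3] b2 r1: no row ⇒ E
  [4] b6 r7: no row ⇒ E
  [5] b6 r7: had r7 ⇒ H
  [6] b2 r6: had r1 ⇒ C
  [7] b5 r5: had r3 ⇒ C
  [8] b6 r7: had r7 ⇒ H
  [9] b3 r8: had r8 ⇒ H
  [10] b4 r0: no row ⇒ E
  [11] b3 r9: had r8 ⇒ C
  [12] b5 r1: had r5 ⇒ C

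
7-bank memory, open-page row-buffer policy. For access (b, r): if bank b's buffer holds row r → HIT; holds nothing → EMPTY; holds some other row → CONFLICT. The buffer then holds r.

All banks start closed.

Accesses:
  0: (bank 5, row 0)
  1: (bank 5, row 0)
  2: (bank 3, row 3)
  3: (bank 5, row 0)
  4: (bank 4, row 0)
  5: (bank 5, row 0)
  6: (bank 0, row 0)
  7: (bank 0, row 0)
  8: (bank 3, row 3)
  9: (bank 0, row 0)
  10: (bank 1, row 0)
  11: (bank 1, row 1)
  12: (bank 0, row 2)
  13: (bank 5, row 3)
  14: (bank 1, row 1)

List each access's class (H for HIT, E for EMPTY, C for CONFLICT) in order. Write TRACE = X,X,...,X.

0: bank 5 row 0 — prev None → EMPTY
1: bank 5 row 0 — prev 0 → HIT
2: bank 3 row 3 — prev None → EMPTY
3: bank 5 row 0 — prev 0 → HIT
4: bank 4 row 0 — prev None → EMPTY
5: bank 5 row 0 — prev 0 → HIT
6: bank 0 row 0 — prev None → EMPTY
7: bank 0 row 0 — prev 0 → HIT
8: bank 3 row 3 — prev 3 → HIT
9: bank 0 row 0 — prev 0 → HIT
10: bank 1 row 0 — prev None → EMPTY
11: bank 1 row 1 — prev 0 → CONFLICT
12: bank 0 row 2 — prev 0 → CONFLICT
13: bank 5 row 3 — prev 0 → CONFLICT
14: bank 1 row 1 — prev 1 → HIT

TRACE = E,H,E,H,E,H,E,H,H,H,E,C,C,C,H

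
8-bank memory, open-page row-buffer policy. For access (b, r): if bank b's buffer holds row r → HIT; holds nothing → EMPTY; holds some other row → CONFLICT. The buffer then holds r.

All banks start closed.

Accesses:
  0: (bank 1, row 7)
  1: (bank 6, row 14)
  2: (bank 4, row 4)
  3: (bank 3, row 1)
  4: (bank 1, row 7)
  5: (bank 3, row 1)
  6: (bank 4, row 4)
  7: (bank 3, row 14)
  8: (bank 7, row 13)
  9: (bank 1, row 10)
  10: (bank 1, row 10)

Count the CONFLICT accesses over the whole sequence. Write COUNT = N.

step 0: bank1 None->7 [EMPTY]
step 1: bank6 None->14 [EMPTY]
step 2: bank4 None->4 [EMPTY]
step 3: bank3 None->1 [EMPTY]
step 4: bank1 7->7 [HIT]
step 5: bank3 1->1 [HIT]
step 6: bank4 4->4 [HIT]
step 7: bank3 1->14 [CONFLICT]
step 8: bank7 None->13 [EMPTY]
step 9: bank1 7->10 [CONFLICT]
step 10: bank1 10->10 [HIT]

COUNT = 2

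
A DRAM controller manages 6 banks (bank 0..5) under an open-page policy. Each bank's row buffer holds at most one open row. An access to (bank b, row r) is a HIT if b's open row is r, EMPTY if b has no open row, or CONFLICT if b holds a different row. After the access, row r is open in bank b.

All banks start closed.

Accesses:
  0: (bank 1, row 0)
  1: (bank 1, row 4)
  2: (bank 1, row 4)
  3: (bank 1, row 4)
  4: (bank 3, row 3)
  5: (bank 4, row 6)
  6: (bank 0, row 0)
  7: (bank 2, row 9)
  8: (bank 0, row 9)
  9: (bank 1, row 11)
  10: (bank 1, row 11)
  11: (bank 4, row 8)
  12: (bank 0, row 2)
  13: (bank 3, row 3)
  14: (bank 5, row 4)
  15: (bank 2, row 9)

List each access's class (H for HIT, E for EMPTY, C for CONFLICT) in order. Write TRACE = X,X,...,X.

  [0] b1 r0: no row ⇒ E
  [1] b1 r4: had r0 ⇒ C
  [2] b1 r4: had r4 ⇒ H
  [3] b1 r4: had r4 ⇒ H
  [4] b3 r3: no row ⇒ E
  [5] b4 r6: no row ⇒ E
  [6] b0 r0: no row ⇒ E
  [7] b2 r9: no row ⇒ E
  [8] b0 r9: had r0 ⇒ C
  [9] b1 r11: had r4 ⇒ C
  [10] b1 r11: had r11 ⇒ H
  [11] b4 r8: had r6 ⇒ C
  [12] b0 r2: had r9 ⇒ C
  [13] b3 r3: had r3 ⇒ H
  [14] b5 r4: no row ⇒ E
  [15] b2 r9: had r9 ⇒ H

TRACE = E,C,H,H,E,E,E,E,C,C,H,C,C,H,E,H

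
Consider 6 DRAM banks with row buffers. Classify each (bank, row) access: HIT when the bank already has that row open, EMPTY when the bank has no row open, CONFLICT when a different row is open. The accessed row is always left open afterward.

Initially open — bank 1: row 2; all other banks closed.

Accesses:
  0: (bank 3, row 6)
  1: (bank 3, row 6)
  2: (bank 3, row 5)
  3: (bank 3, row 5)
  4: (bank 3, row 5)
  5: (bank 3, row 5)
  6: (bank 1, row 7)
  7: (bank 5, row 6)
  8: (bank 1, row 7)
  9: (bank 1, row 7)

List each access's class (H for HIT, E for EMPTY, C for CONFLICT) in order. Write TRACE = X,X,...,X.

  [0] b3 r6: no row ⇒ E
  [1] b3 r6: had r6 ⇒ H
  [2] b3 r5: had r6 ⇒ C
  [3] b3 r5: had r5 ⇒ H
  [4] b3 r5: had r5 ⇒ H
  [5] b3 r5: had r5 ⇒ H
  [6] b1 r7: had r2 ⇒ C
  [7] b5 r6: no row ⇒ E
  [8] b1 r7: had r7 ⇒ H
  [9] b1 r7: had r7 ⇒ H

TRACE = E,H,C,H,H,H,C,E,H,H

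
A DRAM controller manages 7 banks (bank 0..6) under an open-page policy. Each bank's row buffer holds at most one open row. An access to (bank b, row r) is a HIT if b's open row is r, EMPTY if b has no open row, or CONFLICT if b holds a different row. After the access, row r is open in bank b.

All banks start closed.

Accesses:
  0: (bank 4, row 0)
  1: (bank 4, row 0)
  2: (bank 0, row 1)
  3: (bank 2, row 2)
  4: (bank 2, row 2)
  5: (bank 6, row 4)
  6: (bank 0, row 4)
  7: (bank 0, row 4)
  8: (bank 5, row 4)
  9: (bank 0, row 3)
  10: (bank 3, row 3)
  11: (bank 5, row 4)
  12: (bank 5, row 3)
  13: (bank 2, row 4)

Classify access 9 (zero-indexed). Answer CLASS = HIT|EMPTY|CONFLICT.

CLASS = CONFLICT

0: bank 4 row 0 — prev None → EMPTY
1: bank 4 row 0 — prev 0 → HIT
2: bank 0 row 1 — prev None → EMPTY
3: bank 2 row 2 — prev None → EMPTY
4: bank 2 row 2 — prev 2 → HIT
5: bank 6 row 4 — prev None → EMPTY
6: bank 0 row 4 — prev 1 → CONFLICT
7: bank 0 row 4 — prev 4 → HIT
8: bank 5 row 4 — prev None → EMPTY
9: bank 0 row 3 — prev 4 → CONFLICT
10: bank 3 row 3 — prev None → EMPTY
11: bank 5 row 4 — prev 4 → HIT
12: bank 5 row 3 — prev 4 → CONFLICT
13: bank 2 row 4 — prev 2 → CONFLICT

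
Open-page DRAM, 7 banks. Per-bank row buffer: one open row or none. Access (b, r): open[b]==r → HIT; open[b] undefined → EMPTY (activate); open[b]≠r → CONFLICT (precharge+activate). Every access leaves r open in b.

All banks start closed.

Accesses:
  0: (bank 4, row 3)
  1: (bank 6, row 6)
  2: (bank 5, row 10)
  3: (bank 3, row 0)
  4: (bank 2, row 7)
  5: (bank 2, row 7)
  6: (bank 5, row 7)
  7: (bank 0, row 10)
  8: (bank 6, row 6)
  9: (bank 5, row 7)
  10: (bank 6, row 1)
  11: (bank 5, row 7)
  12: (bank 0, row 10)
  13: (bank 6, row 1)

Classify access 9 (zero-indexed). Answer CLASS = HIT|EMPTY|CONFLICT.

  [0] b4 r3: no row ⇒ E
  [1] b6 r6: no row ⇒ E
  [2] b5 r10: no row ⇒ E
  [3] b3 r0: no row ⇒ E
  [4] b2 r7: no row ⇒ E
  [5] b2 r7: had r7 ⇒ H
  [6] b5 r7: had r10 ⇒ C
  [7] b0 r10: no row ⇒ E
  [8] b6 r6: had r6 ⇒ H
  [9] b5 r7: had r7 ⇒ H
  [10] b6 r1: had r6 ⇒ C
  [11] b5 r7: had r7 ⇒ H
  [12] b0 r10: had r10 ⇒ H
  [13] b6 r1: had r1 ⇒ H

CLASS = HIT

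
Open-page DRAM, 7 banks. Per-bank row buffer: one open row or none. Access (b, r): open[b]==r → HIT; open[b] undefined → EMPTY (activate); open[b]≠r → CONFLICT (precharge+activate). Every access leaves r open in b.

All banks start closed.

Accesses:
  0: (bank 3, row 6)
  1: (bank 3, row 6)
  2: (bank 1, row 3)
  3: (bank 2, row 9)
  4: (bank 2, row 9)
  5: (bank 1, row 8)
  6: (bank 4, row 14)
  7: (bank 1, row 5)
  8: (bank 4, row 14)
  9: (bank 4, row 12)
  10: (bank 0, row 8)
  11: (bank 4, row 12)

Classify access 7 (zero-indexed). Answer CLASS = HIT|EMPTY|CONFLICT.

CLASS = CONFLICT

step 0: bank3 None->6 [EMPTY]
step 1: bank3 6->6 [HIT]
step 2: bank1 None->3 [EMPTY]
step 3: bank2 None->9 [EMPTY]
step 4: bank2 9->9 [HIT]
step 5: bank1 3->8 [CONFLICT]
step 6: bank4 None->14 [EMPTY]
step 7: bank1 8->5 [CONFLICT]
step 8: bank4 14->14 [HIT]
step 9: bank4 14->12 [CONFLICT]
step 10: bank0 None->8 [EMPTY]
step 11: bank4 12->12 [HIT]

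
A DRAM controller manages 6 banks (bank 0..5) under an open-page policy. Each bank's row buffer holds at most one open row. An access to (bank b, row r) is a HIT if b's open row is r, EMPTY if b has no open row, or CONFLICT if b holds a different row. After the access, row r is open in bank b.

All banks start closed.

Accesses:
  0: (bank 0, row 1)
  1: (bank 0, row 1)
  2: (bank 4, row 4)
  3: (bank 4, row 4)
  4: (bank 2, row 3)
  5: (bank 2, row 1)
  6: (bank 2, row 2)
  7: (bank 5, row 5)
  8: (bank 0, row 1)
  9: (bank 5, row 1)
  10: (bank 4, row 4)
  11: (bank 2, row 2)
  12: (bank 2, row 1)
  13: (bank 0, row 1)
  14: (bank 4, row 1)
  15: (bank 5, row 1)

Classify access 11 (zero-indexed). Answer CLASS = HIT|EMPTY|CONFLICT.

CLASS = HIT

#0 (0,1) E
#1 (0,1) H  (was 1)
#2 (4,4) E
#3 (4,4) H  (was 4)
#4 (2,3) E
#5 (2,1) C  (was 3)
#6 (2,2) C  (was 1)
#7 (5,5) E
#8 (0,1) H  (was 1)
#9 (5,1) C  (was 5)
#10 (4,4) H  (was 4)
#11 (2,2) H  (was 2)
#12 (2,1) C  (was 2)
#13 (0,1) H  (was 1)
#14 (4,1) C  (was 4)
#15 (5,1) H  (was 1)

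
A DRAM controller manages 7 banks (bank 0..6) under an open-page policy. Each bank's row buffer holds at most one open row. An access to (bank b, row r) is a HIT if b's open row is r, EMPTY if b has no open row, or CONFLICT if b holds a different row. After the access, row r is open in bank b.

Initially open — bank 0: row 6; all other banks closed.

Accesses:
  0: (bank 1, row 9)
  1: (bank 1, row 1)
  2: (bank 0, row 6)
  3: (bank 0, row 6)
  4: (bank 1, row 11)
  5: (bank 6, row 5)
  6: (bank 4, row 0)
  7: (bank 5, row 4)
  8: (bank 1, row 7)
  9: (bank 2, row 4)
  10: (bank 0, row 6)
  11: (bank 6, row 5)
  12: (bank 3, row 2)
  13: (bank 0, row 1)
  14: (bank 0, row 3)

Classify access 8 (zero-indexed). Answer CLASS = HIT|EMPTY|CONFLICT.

CLASS = CONFLICT

step 0: bank1 None->9 [EMPTY]
step 1: bank1 9->1 [CONFLICT]
step 2: bank0 6->6 [HIT]
step 3: bank0 6->6 [HIT]
step 4: bank1 1->11 [CONFLICT]
step 5: bank6 None->5 [EMPTY]
step 6: bank4 None->0 [EMPTY]
step 7: bank5 None->4 [EMPTY]
step 8: bank1 11->7 [CONFLICT]
step 9: bank2 None->4 [EMPTY]
step 10: bank0 6->6 [HIT]
step 11: bank6 5->5 [HIT]
step 12: bank3 None->2 [EMPTY]
step 13: bank0 6->1 [CONFLICT]
step 14: bank0 1->3 [CONFLICT]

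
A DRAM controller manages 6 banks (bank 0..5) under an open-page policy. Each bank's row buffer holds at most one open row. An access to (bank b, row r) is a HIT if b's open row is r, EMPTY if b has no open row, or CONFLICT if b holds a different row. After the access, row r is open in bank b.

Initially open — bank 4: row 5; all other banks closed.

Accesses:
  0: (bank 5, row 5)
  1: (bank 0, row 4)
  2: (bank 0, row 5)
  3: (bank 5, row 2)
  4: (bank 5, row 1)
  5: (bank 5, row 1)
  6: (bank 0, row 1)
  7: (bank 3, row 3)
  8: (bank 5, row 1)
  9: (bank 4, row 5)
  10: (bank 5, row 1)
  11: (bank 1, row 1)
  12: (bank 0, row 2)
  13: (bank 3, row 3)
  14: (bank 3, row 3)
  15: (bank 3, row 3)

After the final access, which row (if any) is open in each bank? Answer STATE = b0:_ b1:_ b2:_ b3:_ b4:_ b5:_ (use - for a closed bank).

  [0] b5 r5: no row ⇒ E
  [1] b0 r4: no row ⇒ E
  [2] b0 r5: had r4 ⇒ C
  [3] b5 r2: had r5 ⇒ C
  [4] b5 r1: had r2 ⇒ C
  [5] b5 r1: had r1 ⇒ H
  [6] b0 r1: had r5 ⇒ C
  [7] b3 r3: no row ⇒ E
  [8] b5 r1: had r1 ⇒ H
  [9] b4 r5: had r5 ⇒ H
  [10] b5 r1: had r1 ⇒ H
  [11] b1 r1: no row ⇒ E
  [12] b0 r2: had r1 ⇒ C
  [13] b3 r3: had r3 ⇒ H
  [14] b3 r3: had r3 ⇒ H
  [15] b3 r3: had r3 ⇒ H

STATE = b0:2 b1:1 b2:- b3:3 b4:5 b5:1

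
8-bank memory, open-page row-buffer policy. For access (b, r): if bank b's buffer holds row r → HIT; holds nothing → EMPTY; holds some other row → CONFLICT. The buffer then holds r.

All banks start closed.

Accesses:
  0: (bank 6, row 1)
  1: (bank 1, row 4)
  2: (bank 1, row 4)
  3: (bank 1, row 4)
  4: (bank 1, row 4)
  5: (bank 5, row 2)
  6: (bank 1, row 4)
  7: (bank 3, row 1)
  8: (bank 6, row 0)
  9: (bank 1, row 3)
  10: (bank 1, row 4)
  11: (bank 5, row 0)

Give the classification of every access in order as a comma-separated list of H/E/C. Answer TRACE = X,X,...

TRACE = E,E,H,H,H,E,H,E,C,C,C,C

  [0] b6 r1: no row ⇒ E
  [1] b1 r4: no row ⇒ E
  [2] b1 r4: had r4 ⇒ H
  [3] b1 r4: had r4 ⇒ H
  [4] b1 r4: had r4 ⇒ H
  [5] b5 r2: no row ⇒ E
  [6] b1 r4: had r4 ⇒ H
  [7] b3 r1: no row ⇒ E
  [8] b6 r0: had r1 ⇒ C
  [9] b1 r3: had r4 ⇒ C
  [10] b1 r4: had r3 ⇒ C
  [11] b5 r0: had r2 ⇒ C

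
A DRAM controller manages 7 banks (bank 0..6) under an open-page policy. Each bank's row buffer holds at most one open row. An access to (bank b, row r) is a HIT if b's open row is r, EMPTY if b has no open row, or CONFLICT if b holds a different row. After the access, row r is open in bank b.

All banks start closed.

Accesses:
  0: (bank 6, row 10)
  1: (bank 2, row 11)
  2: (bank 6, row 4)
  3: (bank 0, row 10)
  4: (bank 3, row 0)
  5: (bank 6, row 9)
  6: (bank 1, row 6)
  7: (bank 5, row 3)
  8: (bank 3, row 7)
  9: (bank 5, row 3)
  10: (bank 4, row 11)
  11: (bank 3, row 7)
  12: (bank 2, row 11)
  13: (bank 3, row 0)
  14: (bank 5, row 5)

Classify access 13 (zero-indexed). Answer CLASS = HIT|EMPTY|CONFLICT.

  [0] b6 r10: no row ⇒ E
  [1] b2 r11: no row ⇒ E
  [2] b6 r4: had r10 ⇒ C
  [3] b0 r10: no row ⇒ E
  [4] b3 r0: no row ⇒ E
  [5] b6 r9: had r4 ⇒ C
  [6] b1 r6: no row ⇒ E
  [7] b5 r3: no row ⇒ E
  [8] b3 r7: had r0 ⇒ C
  [9] b5 r3: had r3 ⇒ H
  [10] b4 r11: no row ⇒ E
  [11] b3 r7: had r7 ⇒ H
  [12] b2 r11: had r11 ⇒ H
  [13] b3 r0: had r7 ⇒ C
  [14] b5 r5: had r3 ⇒ C

CLASS = CONFLICT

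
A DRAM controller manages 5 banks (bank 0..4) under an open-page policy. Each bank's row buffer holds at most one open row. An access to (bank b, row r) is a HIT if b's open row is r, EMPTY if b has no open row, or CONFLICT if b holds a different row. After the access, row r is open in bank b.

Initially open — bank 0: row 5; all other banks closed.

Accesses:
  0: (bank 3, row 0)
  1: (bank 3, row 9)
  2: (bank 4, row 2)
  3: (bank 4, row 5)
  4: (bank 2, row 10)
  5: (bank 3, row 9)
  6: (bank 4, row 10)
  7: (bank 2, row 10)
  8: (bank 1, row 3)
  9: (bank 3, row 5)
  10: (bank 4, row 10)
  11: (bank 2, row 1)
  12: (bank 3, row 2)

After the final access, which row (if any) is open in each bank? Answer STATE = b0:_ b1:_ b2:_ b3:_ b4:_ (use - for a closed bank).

STATE = b0:5 b1:3 b2:1 b3:2 b4:10

#0 (3,0) E
#1 (3,9) C  (was 0)
#2 (4,2) E
#3 (4,5) C  (was 2)
#4 (2,10) E
#5 (3,9) H  (was 9)
#6 (4,10) C  (was 5)
#7 (2,10) H  (was 10)
#8 (1,3) E
#9 (3,5) C  (was 9)
#10 (4,10) H  (was 10)
#11 (2,1) C  (was 10)
#12 (3,2) C  (was 5)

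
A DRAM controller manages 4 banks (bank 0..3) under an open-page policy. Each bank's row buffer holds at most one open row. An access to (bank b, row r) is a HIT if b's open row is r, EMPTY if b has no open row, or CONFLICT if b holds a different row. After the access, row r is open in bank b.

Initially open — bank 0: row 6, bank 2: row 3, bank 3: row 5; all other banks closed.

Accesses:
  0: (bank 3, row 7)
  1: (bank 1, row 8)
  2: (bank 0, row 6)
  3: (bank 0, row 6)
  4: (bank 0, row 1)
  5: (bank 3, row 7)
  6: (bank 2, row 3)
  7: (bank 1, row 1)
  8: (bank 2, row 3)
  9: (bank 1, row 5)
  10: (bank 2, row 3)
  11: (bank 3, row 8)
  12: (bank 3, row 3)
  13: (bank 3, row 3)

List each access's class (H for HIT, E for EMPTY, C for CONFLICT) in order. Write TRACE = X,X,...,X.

0: bank 3 row 7 — prev 5 → CONFLICT
1: bank 1 row 8 — prev None → EMPTY
2: bank 0 row 6 — prev 6 → HIT
3: bank 0 row 6 — prev 6 → HIT
4: bank 0 row 1 — prev 6 → CONFLICT
5: bank 3 row 7 — prev 7 → HIT
6: bank 2 row 3 — prev 3 → HIT
7: bank 1 row 1 — prev 8 → CONFLICT
8: bank 2 row 3 — prev 3 → HIT
9: bank 1 row 5 — prev 1 → CONFLICT
10: bank 2 row 3 — prev 3 → HIT
11: bank 3 row 8 — prev 7 → CONFLICT
12: bank 3 row 3 — prev 8 → CONFLICT
13: bank 3 row 3 — prev 3 → HIT

TRACE = C,E,H,H,C,H,H,C,H,C,H,C,C,H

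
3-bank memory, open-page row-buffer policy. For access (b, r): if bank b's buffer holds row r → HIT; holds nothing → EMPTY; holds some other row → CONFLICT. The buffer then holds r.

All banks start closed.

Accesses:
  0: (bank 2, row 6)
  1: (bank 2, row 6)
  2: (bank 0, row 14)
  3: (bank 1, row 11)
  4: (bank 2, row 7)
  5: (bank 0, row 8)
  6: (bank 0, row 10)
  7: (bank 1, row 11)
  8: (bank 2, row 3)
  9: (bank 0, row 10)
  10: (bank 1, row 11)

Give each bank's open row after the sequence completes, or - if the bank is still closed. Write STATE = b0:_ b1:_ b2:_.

STATE = b0:10 b1:11 b2:3

0: bank 2 row 6 — prev None → EMPTY
1: bank 2 row 6 — prev 6 → HIT
2: bank 0 row 14 — prev None → EMPTY
3: bank 1 row 11 — prev None → EMPTY
4: bank 2 row 7 — prev 6 → CONFLICT
5: bank 0 row 8 — prev 14 → CONFLICT
6: bank 0 row 10 — prev 8 → CONFLICT
7: bank 1 row 11 — prev 11 → HIT
8: bank 2 row 3 — prev 7 → CONFLICT
9: bank 0 row 10 — prev 10 → HIT
10: bank 1 row 11 — prev 11 → HIT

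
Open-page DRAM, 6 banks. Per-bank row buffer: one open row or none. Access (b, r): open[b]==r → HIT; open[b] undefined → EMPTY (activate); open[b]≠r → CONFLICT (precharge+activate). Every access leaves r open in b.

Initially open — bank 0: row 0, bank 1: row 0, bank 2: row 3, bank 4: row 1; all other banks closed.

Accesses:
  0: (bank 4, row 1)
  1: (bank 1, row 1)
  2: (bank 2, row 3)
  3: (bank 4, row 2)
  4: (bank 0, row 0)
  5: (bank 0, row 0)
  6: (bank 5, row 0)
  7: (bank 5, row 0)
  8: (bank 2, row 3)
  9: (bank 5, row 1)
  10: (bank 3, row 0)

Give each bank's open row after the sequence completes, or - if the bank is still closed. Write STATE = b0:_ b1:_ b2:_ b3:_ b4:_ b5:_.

STATE = b0:0 b1:1 b2:3 b3:0 b4:2 b5:1

step 0: bank4 1->1 [HIT]
step 1: bank1 0->1 [CONFLICT]
step 2: bank2 3->3 [HIT]
step 3: bank4 1->2 [CONFLICT]
step 4: bank0 0->0 [HIT]
step 5: bank0 0->0 [HIT]
step 6: bank5 None->0 [EMPTY]
step 7: bank5 0->0 [HIT]
step 8: bank2 3->3 [HIT]
step 9: bank5 0->1 [CONFLICT]
step 10: bank3 None->0 [EMPTY]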